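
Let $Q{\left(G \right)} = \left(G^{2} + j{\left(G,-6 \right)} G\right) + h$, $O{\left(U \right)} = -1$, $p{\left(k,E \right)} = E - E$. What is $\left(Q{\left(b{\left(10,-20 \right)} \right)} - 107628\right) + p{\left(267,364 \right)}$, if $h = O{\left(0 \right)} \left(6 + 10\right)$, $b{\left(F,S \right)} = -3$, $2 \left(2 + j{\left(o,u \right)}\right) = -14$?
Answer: $-107608$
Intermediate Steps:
$p{\left(k,E \right)} = 0$
$j{\left(o,u \right)} = -9$ ($j{\left(o,u \right)} = -2 + \frac{1}{2} \left(-14\right) = -2 - 7 = -9$)
$h = -16$ ($h = - (6 + 10) = \left(-1\right) 16 = -16$)
$Q{\left(G \right)} = -16 + G^{2} - 9 G$ ($Q{\left(G \right)} = \left(G^{2} - 9 G\right) - 16 = -16 + G^{2} - 9 G$)
$\left(Q{\left(b{\left(10,-20 \right)} \right)} - 107628\right) + p{\left(267,364 \right)} = \left(\left(-16 + \left(-3\right)^{2} - -27\right) - 107628\right) + 0 = \left(\left(-16 + 9 + 27\right) - 107628\right) + 0 = \left(20 - 107628\right) + 0 = -107608 + 0 = -107608$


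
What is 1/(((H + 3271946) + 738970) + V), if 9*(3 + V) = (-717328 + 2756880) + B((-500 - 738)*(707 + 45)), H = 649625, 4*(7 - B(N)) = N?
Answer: 9/44217145 ≈ 2.0354e-7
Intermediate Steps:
B(N) = 7 - N/4
V = 2272276/9 (V = -3 + ((-717328 + 2756880) + (7 - (-500 - 738)*(707 + 45)/4))/9 = -3 + (2039552 + (7 - (-619)*752/2))/9 = -3 + (2039552 + (7 - ¼*(-930976)))/9 = -3 + (2039552 + (7 + 232744))/9 = -3 + (2039552 + 232751)/9 = -3 + (⅑)*2272303 = -3 + 2272303/9 = 2272276/9 ≈ 2.5248e+5)
1/(((H + 3271946) + 738970) + V) = 1/(((649625 + 3271946) + 738970) + 2272276/9) = 1/((3921571 + 738970) + 2272276/9) = 1/(4660541 + 2272276/9) = 1/(44217145/9) = 9/44217145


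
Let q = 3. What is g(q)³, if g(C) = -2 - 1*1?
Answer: -27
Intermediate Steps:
g(C) = -3 (g(C) = -2 - 1 = -3)
g(q)³ = (-3)³ = -27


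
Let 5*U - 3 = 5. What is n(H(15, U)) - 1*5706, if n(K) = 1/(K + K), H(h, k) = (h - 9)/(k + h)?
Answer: -342277/60 ≈ -5704.6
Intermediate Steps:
U = 8/5 (U = 3/5 + (1/5)*5 = 3/5 + 1 = 8/5 ≈ 1.6000)
H(h, k) = (-9 + h)/(h + k)
n(K) = 1/(2*K)
n(H(15, U)) - 1*5706 = 1/(2*(((-9 + 15)/(15 + 8/5)))) - 1*5706 = 1/(2*((6/(83/5)))) - 5706 = 1/(2*(((5/83)*6))) - 5706 = 1/(2*(30/83)) - 5706 = (1/2)*(83/30) - 5706 = 83/60 - 5706 = -342277/60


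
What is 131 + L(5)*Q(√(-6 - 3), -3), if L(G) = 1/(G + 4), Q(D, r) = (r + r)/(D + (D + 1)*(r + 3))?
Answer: 131 + 2*I/9 ≈ 131.0 + 0.22222*I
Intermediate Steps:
Q(D, r) = 2*r/(D + (1 + D)*(3 + r)) (Q(D, r) = (2*r)/(D + (1 + D)*(3 + r)) = 2*r/(D + (1 + D)*(3 + r)))
L(G) = 1/(4 + G)
131 + L(5)*Q(√(-6 - 3), -3) = 131 + (2*(-3)/(3 - 3 + 4*√(-6 - 3) + √(-6 - 3)*(-3)))/(4 + 5) = 131 + (2*(-3)/(3 - 3 + 4*√(-9) + √(-9)*(-3)))/9 = 131 + (2*(-3)/(3 - 3 + 4*(3*I) + (3*I)*(-3)))/9 = 131 + (2*(-3)/(3 - 3 + 12*I - 9*I))/9 = 131 + (2*(-3)/(3*I))/9 = 131 + (2*(-3)*(-I/3))/9 = 131 + (2*I)/9 = 131 + 2*I/9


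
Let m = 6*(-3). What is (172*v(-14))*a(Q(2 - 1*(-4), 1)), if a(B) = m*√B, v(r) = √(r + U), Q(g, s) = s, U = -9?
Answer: -3096*I*√23 ≈ -14848.0*I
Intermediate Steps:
m = -18
v(r) = √(-9 + r) (v(r) = √(r - 9) = √(-9 + r))
a(B) = -18*√B
(172*v(-14))*a(Q(2 - 1*(-4), 1)) = (172*√(-9 - 14))*(-18*√1) = (172*√(-23))*(-18*1) = (172*(I*√23))*(-18) = (172*I*√23)*(-18) = -3096*I*√23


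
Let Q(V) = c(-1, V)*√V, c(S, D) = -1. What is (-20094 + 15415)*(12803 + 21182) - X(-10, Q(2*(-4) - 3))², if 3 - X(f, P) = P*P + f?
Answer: -159016391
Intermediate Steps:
Q(V) = -√V
X(f, P) = 3 - f - P² (X(f, P) = 3 - (P*P + f) = 3 - (P² + f) = 3 - (f + P²) = 3 + (-f - P²) = 3 - f - P²)
(-20094 + 15415)*(12803 + 21182) - X(-10, Q(2*(-4) - 3))² = (-20094 + 15415)*(12803 + 21182) - (3 - 1*(-10) - (-√(2*(-4) - 3))²)² = -4679*33985 - (3 + 10 - (-√(-8 - 3))²)² = -159015815 - (3 + 10 - (-√(-11))²)² = -159015815 - (3 + 10 - (-I*√11)²)² = -159015815 - (3 + 10 - 1*(-11))² = -159015815 - (3 + 10 + 11)² = -159015815 - 1*24² = -159015815 - 1*576 = -159015815 - 576 = -159016391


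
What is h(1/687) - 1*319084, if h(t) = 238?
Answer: -318846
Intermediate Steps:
h(1/687) - 1*319084 = 238 - 1*319084 = 238 - 319084 = -318846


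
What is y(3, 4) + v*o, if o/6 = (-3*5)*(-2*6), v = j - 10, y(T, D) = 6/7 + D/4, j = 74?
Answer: 483853/7 ≈ 69122.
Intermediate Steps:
y(T, D) = 6/7 + D/4 (y(T, D) = 6*(1/7) + D*(1/4) = 6/7 + D/4)
v = 64 (v = 74 - 10 = 64)
o = 1080 (o = 6*((-3*5)*(-2*6)) = 6*(-15*(-12)) = 6*180 = 1080)
y(3, 4) + v*o = (6/7 + (1/4)*4) + 64*1080 = (6/7 + 1) + 69120 = 13/7 + 69120 = 483853/7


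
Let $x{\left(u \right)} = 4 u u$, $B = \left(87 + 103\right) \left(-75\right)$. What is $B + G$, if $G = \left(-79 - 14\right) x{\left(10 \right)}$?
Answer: $-51450$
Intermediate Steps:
$B = -14250$ ($B = 190 \left(-75\right) = -14250$)
$x{\left(u \right)} = 4 u^{2}$
$G = -37200$ ($G = \left(-79 - 14\right) 4 \cdot 10^{2} = - 93 \cdot 4 \cdot 100 = \left(-93\right) 400 = -37200$)
$B + G = -14250 - 37200 = -51450$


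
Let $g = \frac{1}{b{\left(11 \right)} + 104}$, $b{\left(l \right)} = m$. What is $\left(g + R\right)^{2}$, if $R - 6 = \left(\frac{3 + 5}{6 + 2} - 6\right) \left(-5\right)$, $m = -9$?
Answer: $\frac{8678916}{9025} \approx 961.65$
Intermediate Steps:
$b{\left(l \right)} = -9$
$g = \frac{1}{95}$ ($g = \frac{1}{-9 + 104} = \frac{1}{95} \approx 0.010526$)
$R = 31$ ($R = 6 + \left(\frac{3 + 5}{6 + 2} - 6\right) \left(-5\right) = 6 + \left(\frac{8}{8} - 6\right) \left(-5\right) = 6 + \left(8 \cdot \frac{1}{8} - 6\right) \left(-5\right) = 6 + \left(1 - 6\right) \left(-5\right) = 6 - -25 = 6 + 25 = 31$)
$\left(g + R\right)^{2} = \left(\frac{1}{95} + 31\right)^{2} = \left(\frac{2946}{95}\right)^{2} = \frac{8678916}{9025}$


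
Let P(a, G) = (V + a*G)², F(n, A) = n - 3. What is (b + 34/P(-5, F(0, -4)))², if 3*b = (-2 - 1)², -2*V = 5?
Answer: 4044121/390625 ≈ 10.353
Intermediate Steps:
F(n, A) = -3 + n
V = -5/2 (V = -½*5 = -5/2 ≈ -2.5000)
P(a, G) = (-5/2 + G*a)² (P(a, G) = (-5/2 + a*G)² = (-5/2 + G*a)²)
b = 3 (b = (-2 - 1)²/3 = (⅓)*(-3)² = (⅓)*9 = 3)
(b + 34/P(-5, F(0, -4)))² = (3 + 34/(((-5 + 2*(-3 + 0)*(-5))²/4)))² = (3 + 34/(((-5 + 2*(-3)*(-5))²/4)))² = (3 + 34/(((-5 + 30)²/4)))² = (3 + 34/(((¼)*25²)))² = (3 + 34/(((¼)*625)))² = (3 + 34/(625/4))² = (3 + 34*(4/625))² = (3 + 136/625)² = (2011/625)² = 4044121/390625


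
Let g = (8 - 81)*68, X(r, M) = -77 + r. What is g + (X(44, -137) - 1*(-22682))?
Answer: 17685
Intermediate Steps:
g = -4964 (g = -73*68 = -4964)
g + (X(44, -137) - 1*(-22682)) = -4964 + ((-77 + 44) - 1*(-22682)) = -4964 + (-33 + 22682) = -4964 + 22649 = 17685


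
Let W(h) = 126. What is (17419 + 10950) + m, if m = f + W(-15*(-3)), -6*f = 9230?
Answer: 80870/3 ≈ 26957.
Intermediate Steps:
f = -4615/3 (f = -1/6*9230 = -4615/3 ≈ -1538.3)
m = -4237/3 (m = -4615/3 + 126 = -4237/3 ≈ -1412.3)
(17419 + 10950) + m = (17419 + 10950) - 4237/3 = 28369 - 4237/3 = 80870/3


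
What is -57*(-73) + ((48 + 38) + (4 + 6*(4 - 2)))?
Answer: 4263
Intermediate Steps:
-57*(-73) + ((48 + 38) + (4 + 6*(4 - 2))) = 4161 + (86 + (4 + 6*2)) = 4161 + (86 + (4 + 12)) = 4161 + (86 + 16) = 4161 + 102 = 4263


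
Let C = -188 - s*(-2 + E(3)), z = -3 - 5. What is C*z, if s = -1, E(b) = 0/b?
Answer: 1520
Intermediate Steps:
E(b) = 0
z = -8
C = -190 (C = -188 - (-1)*(-2 + 0) = -188 - (-1)*(-2) = -188 - 1*2 = -188 - 2 = -190)
C*z = -190*(-8) = 1520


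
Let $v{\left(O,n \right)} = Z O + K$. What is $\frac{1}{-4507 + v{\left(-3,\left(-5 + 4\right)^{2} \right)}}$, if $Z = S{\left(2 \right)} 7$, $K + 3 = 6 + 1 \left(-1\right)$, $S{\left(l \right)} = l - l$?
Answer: $- \frac{1}{4505} \approx -0.00022198$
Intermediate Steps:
$S{\left(l \right)} = 0$
$K = 2$ ($K = -3 + \left(6 + 1 \left(-1\right)\right) = -3 + \left(6 - 1\right) = -3 + 5 = 2$)
$Z = 0$ ($Z = 0 \cdot 7 = 0$)
$v{\left(O,n \right)} = 2$ ($v{\left(O,n \right)} = 0 O + 2 = 0 + 2 = 2$)
$\frac{1}{-4507 + v{\left(-3,\left(-5 + 4\right)^{2} \right)}} = \frac{1}{-4507 + 2} = \frac{1}{-4505} = - \frac{1}{4505}$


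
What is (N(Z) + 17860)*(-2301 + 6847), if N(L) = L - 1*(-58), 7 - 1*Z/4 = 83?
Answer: 80073244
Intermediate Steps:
Z = -304 (Z = 28 - 4*83 = 28 - 332 = -304)
N(L) = 58 + L (N(L) = L + 58 = 58 + L)
(N(Z) + 17860)*(-2301 + 6847) = ((58 - 304) + 17860)*(-2301 + 6847) = (-246 + 17860)*4546 = 17614*4546 = 80073244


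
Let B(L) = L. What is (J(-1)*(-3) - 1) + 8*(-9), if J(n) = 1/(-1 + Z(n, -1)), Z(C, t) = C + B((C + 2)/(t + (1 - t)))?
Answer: -70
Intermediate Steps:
Z(C, t) = 2 + 2*C (Z(C, t) = C + (C + 2)/(t + (1 - t)) = C + (2 + C)/1 = C + (2 + C)*1 = C + (2 + C) = 2 + 2*C)
J(n) = 1/(1 + 2*n) (J(n) = 1/(-1 + (2 + 2*n)) = 1/(1 + 2*n))
(J(-1)*(-3) - 1) + 8*(-9) = (-3/(1 + 2*(-1)) - 1) + 8*(-9) = (-3/(1 - 2) - 1) - 72 = (-3/(-1) - 1) - 72 = (-1*(-3) - 1) - 72 = (3 - 1) - 72 = 2 - 72 = -70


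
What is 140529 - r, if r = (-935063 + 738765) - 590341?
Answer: 927168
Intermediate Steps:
r = -786639 (r = -196298 - 590341 = -786639)
140529 - r = 140529 - 1*(-786639) = 140529 + 786639 = 927168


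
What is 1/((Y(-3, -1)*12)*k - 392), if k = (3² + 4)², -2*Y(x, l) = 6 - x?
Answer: -1/9518 ≈ -0.00010506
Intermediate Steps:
Y(x, l) = -3 + x/2 (Y(x, l) = -(6 - x)/2 = -3 + x/2)
k = 169 (k = (9 + 4)² = 13² = 169)
1/((Y(-3, -1)*12)*k - 392) = 1/(((-3 + (½)*(-3))*12)*169 - 392) = 1/(((-3 - 3/2)*12)*169 - 392) = 1/(-9/2*12*169 - 392) = 1/(-54*169 - 392) = 1/(-9126 - 392) = 1/(-9518) = -1/9518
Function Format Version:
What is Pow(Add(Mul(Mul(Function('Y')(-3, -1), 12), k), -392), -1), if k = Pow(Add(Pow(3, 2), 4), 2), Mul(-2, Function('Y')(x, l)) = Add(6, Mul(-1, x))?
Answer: Rational(-1, 9518) ≈ -0.00010506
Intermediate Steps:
Function('Y')(x, l) = Add(-3, Mul(Rational(1, 2), x)) (Function('Y')(x, l) = Mul(Rational(-1, 2), Add(6, Mul(-1, x))) = Add(-3, Mul(Rational(1, 2), x)))
k = 169 (k = Pow(Add(9, 4), 2) = Pow(13, 2) = 169)
Pow(Add(Mul(Mul(Function('Y')(-3, -1), 12), k), -392), -1) = Pow(Add(Mul(Mul(Add(-3, Mul(Rational(1, 2), -3)), 12), 169), -392), -1) = Pow(Add(Mul(Mul(Add(-3, Rational(-3, 2)), 12), 169), -392), -1) = Pow(Add(Mul(Mul(Rational(-9, 2), 12), 169), -392), -1) = Pow(Add(Mul(-54, 169), -392), -1) = Pow(Add(-9126, -392), -1) = Pow(-9518, -1) = Rational(-1, 9518)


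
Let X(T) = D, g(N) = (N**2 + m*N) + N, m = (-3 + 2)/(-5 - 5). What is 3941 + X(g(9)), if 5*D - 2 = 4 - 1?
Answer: 3942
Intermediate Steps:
m = 1/10 (m = -1/(-10) = -1*(-1/10) = 1/10 ≈ 0.10000)
g(N) = N**2 + 11*N/10 (g(N) = (N**2 + N/10) + N = N**2 + 11*N/10)
D = 1 (D = 2/5 + (4 - 1)/5 = 2/5 + (1/5)*3 = 2/5 + 3/5 = 1)
X(T) = 1
3941 + X(g(9)) = 3941 + 1 = 3942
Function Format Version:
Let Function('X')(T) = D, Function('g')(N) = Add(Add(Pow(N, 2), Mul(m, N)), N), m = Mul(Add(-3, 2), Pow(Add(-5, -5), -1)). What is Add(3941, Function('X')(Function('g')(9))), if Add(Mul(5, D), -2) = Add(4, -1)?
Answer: 3942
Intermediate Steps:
m = Rational(1, 10) (m = Mul(-1, Pow(-10, -1)) = Mul(-1, Rational(-1, 10)) = Rational(1, 10) ≈ 0.10000)
Function('g')(N) = Add(Pow(N, 2), Mul(Rational(11, 10), N)) (Function('g')(N) = Add(Add(Pow(N, 2), Mul(Rational(1, 10), N)), N) = Add(Pow(N, 2), Mul(Rational(11, 10), N)))
D = 1 (D = Add(Rational(2, 5), Mul(Rational(1, 5), Add(4, -1))) = Add(Rational(2, 5), Mul(Rational(1, 5), 3)) = Add(Rational(2, 5), Rational(3, 5)) = 1)
Function('X')(T) = 1
Add(3941, Function('X')(Function('g')(9))) = Add(3941, 1) = 3942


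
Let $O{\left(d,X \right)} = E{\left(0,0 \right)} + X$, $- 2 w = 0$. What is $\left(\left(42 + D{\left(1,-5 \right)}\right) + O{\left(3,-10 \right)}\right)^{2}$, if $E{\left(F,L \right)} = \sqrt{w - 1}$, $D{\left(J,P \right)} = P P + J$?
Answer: $\left(58 + i\right)^{2} \approx 3363.0 + 116.0 i$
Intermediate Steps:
$w = 0$ ($w = \left(- \frac{1}{2}\right) 0 = 0$)
$D{\left(J,P \right)} = J + P^{2}$ ($D{\left(J,P \right)} = P^{2} + J = J + P^{2}$)
$E{\left(F,L \right)} = i$ ($E{\left(F,L \right)} = \sqrt{0 - 1} = \sqrt{-1} = i$)
$O{\left(d,X \right)} = i + X$
$\left(\left(42 + D{\left(1,-5 \right)}\right) + O{\left(3,-10 \right)}\right)^{2} = \left(\left(42 + \left(1 + \left(-5\right)^{2}\right)\right) - \left(10 - i\right)\right)^{2} = \left(\left(42 + \left(1 + 25\right)\right) - \left(10 - i\right)\right)^{2} = \left(\left(42 + 26\right) - \left(10 - i\right)\right)^{2} = \left(68 - \left(10 - i\right)\right)^{2} = \left(58 + i\right)^{2}$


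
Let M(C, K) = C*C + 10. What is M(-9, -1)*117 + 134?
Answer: 10781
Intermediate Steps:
M(C, K) = 10 + C² (M(C, K) = C² + 10 = 10 + C²)
M(-9, -1)*117 + 134 = (10 + (-9)²)*117 + 134 = (10 + 81)*117 + 134 = 91*117 + 134 = 10647 + 134 = 10781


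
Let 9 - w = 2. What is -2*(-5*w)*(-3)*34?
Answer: -7140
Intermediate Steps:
w = 7 (w = 9 - 1*2 = 9 - 2 = 7)
-2*(-5*w)*(-3)*34 = -2*(-5*7)*(-3)*34 = -(-70)*(-3)*34 = -2*105*34 = -210*34 = -7140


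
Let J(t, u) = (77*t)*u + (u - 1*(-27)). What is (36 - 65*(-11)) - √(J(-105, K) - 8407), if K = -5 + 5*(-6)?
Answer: 751 - 8*√4290 ≈ 227.02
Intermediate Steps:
K = -35 (K = -5 - 30 = -35)
J(t, u) = 27 + u + 77*t*u (J(t, u) = 77*t*u + (u + 27) = 77*t*u + (27 + u) = 27 + u + 77*t*u)
(36 - 65*(-11)) - √(J(-105, K) - 8407) = (36 - 65*(-11)) - √((27 - 35 + 77*(-105)*(-35)) - 8407) = (36 + 715) - √((27 - 35 + 282975) - 8407) = 751 - √(282967 - 8407) = 751 - √274560 = 751 - 8*√4290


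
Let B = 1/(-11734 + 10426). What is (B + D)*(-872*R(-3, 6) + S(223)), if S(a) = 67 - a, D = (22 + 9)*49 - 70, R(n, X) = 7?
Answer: -2966130415/327 ≈ -9.0707e+6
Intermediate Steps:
D = 1449 (D = 31*49 - 70 = 1519 - 70 = 1449)
B = -1/1308 (B = 1/(-1308) = -1/1308 ≈ -0.00076453)
(B + D)*(-872*R(-3, 6) + S(223)) = (-1/1308 + 1449)*(-872*7 + (67 - 1*223)) = 1895291*(-6104 + (67 - 223))/1308 = 1895291*(-6104 - 156)/1308 = (1895291/1308)*(-6260) = -2966130415/327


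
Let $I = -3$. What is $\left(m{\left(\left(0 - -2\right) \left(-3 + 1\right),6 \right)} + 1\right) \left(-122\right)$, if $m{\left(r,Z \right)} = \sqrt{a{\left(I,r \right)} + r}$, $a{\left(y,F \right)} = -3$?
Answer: $-122 - 122 i \sqrt{7} \approx -122.0 - 322.78 i$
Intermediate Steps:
$m{\left(r,Z \right)} = \sqrt{-3 + r}$
$\left(m{\left(\left(0 - -2\right) \left(-3 + 1\right),6 \right)} + 1\right) \left(-122\right) = \left(\sqrt{-3 + \left(0 - -2\right) \left(-3 + 1\right)} + 1\right) \left(-122\right) = \left(\sqrt{-3 + \left(0 + 2\right) \left(-2\right)} + 1\right) \left(-122\right) = \left(\sqrt{-3 + 2 \left(-2\right)} + 1\right) \left(-122\right) = \left(\sqrt{-3 - 4} + 1\right) \left(-122\right) = \left(\sqrt{-7} + 1\right) \left(-122\right) = \left(i \sqrt{7} + 1\right) \left(-122\right) = \left(1 + i \sqrt{7}\right) \left(-122\right) = -122 - 122 i \sqrt{7}$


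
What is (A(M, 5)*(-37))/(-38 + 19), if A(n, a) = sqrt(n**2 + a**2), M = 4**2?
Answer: 37*sqrt(281)/19 ≈ 32.644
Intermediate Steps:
M = 16
A(n, a) = sqrt(a**2 + n**2)
(A(M, 5)*(-37))/(-38 + 19) = (sqrt(5**2 + 16**2)*(-37))/(-38 + 19) = (sqrt(25 + 256)*(-37))/(-19) = (sqrt(281)*(-37))*(-1/19) = -37*sqrt(281)*(-1/19) = 37*sqrt(281)/19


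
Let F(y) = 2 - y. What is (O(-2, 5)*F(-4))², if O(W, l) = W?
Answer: 144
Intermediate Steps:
(O(-2, 5)*F(-4))² = (-2*(2 - 1*(-4)))² = (-2*(2 + 4))² = (-2*6)² = (-12)² = 144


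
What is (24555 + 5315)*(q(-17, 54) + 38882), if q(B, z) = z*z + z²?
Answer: 1335607180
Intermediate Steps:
q(B, z) = 2*z² (q(B, z) = z² + z² = 2*z²)
(24555 + 5315)*(q(-17, 54) + 38882) = (24555 + 5315)*(2*54² + 38882) = 29870*(2*2916 + 38882) = 29870*(5832 + 38882) = 29870*44714 = 1335607180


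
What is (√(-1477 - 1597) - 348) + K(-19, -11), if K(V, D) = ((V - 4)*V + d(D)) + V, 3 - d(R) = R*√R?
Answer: 73 + I*√3074 + 11*I*√11 ≈ 73.0 + 91.927*I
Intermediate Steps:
d(R) = 3 - R^(3/2) (d(R) = 3 - R*√R = 3 - R^(3/2))
K(V, D) = 3 + V - D^(3/2) + V*(-4 + V) (K(V, D) = ((V - 4)*V + (3 - D^(3/2))) + V = ((-4 + V)*V + (3 - D^(3/2))) + V = (V*(-4 + V) + (3 - D^(3/2))) + V = (3 - D^(3/2) + V*(-4 + V)) + V = 3 + V - D^(3/2) + V*(-4 + V))
(√(-1477 - 1597) - 348) + K(-19, -11) = (√(-1477 - 1597) - 348) + (3 + (-19)² - (-11)^(3/2) - 3*(-19)) = (√(-3074) - 348) + (3 + 361 - (-11)*I*√11 + 57) = (I*√3074 - 348) + (3 + 361 + 11*I*√11 + 57) = (-348 + I*√3074) + (421 + 11*I*√11) = 73 + I*√3074 + 11*I*√11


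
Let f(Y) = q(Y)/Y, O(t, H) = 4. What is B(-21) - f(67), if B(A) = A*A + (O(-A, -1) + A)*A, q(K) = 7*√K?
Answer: 798 - 7*√67/67 ≈ 797.14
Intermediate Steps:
B(A) = A² + A*(4 + A) (B(A) = A*A + (4 + A)*A = A² + A*(4 + A))
f(Y) = 7/√Y (f(Y) = (7*√Y)/Y = 7/√Y)
B(-21) - f(67) = 2*(-21)*(2 - 21) - 7/√67 = 2*(-21)*(-19) - 7*√67/67 = 798 - 7*√67/67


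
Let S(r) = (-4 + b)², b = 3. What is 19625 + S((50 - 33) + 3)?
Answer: 19626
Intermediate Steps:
S(r) = 1 (S(r) = (-4 + 3)² = (-1)² = 1)
19625 + S((50 - 33) + 3) = 19625 + 1 = 19626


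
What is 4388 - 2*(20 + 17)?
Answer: 4314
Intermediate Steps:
4388 - 2*(20 + 17) = 4388 - 2*37 = 4388 - 74 = 4314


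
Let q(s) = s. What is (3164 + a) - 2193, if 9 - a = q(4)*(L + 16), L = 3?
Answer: 904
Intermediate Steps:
a = -67 (a = 9 - 4*(3 + 16) = 9 - 4*19 = 9 - 1*76 = 9 - 76 = -67)
(3164 + a) - 2193 = (3164 - 67) - 2193 = 3097 - 2193 = 904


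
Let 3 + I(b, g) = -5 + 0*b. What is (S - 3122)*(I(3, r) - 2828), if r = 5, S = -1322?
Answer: 12603184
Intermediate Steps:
I(b, g) = -8 (I(b, g) = -3 + (-5 + 0*b) = -3 + (-5 + 0) = -3 - 5 = -8)
(S - 3122)*(I(3, r) - 2828) = (-1322 - 3122)*(-8 - 2828) = -4444*(-2836) = 12603184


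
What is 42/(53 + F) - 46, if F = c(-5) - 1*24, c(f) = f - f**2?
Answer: -88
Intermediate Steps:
F = -54 (F = -5*(1 - 1*(-5)) - 1*24 = -5*(1 + 5) - 24 = -5*6 - 24 = -30 - 24 = -54)
42/(53 + F) - 46 = 42/(53 - 54) - 46 = 42/(-1) - 46 = 42*(-1) - 46 = -42 - 46 = -88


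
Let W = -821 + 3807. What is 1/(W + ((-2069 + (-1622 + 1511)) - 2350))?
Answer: -1/1544 ≈ -0.00064767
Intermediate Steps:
W = 2986
1/(W + ((-2069 + (-1622 + 1511)) - 2350)) = 1/(2986 + ((-2069 + (-1622 + 1511)) - 2350)) = 1/(2986 + ((-2069 - 111) - 2350)) = 1/(2986 + (-2180 - 2350)) = 1/(2986 - 4530) = 1/(-1544) = -1/1544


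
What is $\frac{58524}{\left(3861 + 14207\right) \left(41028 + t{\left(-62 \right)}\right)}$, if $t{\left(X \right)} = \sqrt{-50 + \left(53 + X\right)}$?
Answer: $\frac{600280668}{7603451839831} - \frac{14631 i \sqrt{59}}{7603451839831} \approx 7.8948 \cdot 10^{-5} - 1.478 \cdot 10^{-8} i$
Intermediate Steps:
$t{\left(X \right)} = \sqrt{3 + X}$
$\frac{58524}{\left(3861 + 14207\right) \left(41028 + t{\left(-62 \right)}\right)} = \frac{58524}{\left(3861 + 14207\right) \left(41028 + \sqrt{3 - 62}\right)} = \frac{58524}{18068 \left(41028 + \sqrt{-59}\right)} = \frac{58524}{18068 \left(41028 + i \sqrt{59}\right)} = \frac{58524}{741293904 + 18068 i \sqrt{59}}$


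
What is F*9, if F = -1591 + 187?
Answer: -12636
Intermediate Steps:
F = -1404
F*9 = -1404*9 = -12636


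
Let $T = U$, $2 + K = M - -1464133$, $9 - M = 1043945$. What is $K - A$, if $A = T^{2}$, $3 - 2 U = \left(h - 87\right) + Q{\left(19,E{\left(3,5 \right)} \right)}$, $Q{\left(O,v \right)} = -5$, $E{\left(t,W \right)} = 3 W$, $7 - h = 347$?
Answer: $\frac{1491555}{4} \approx 3.7289 \cdot 10^{5}$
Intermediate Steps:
$M = -1043936$ ($M = 9 - 1043945 = -1043936$)
$h = -340$ ($h = 7 - 347 = -340$)
$K = 420195$ ($K = -2 - -420197 = -2 + \left(-1043936 + 1464133\right) = -2 + 420197 = 420195$)
$U = \frac{435}{2}$ ($U = \frac{3}{2} - \frac{\left(-340 - 87\right) - 5}{2} = \frac{3}{2} - \frac{-427 - 5}{2} = \frac{3}{2} - -216 = \frac{3}{2} + 216 = \frac{435}{2} \approx 217.5$)
$T = \frac{435}{2} \approx 217.5$
$A = \frac{189225}{4}$ ($A = \left(\frac{435}{2}\right)^{2} = \frac{189225}{4} \approx 47306.0$)
$K - A = 420195 - \frac{189225}{4} = \frac{1491555}{4}$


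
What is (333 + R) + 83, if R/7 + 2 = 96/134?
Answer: 27270/67 ≈ 407.02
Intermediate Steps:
R = -602/67 (R = -14 + 7*(96/134) = -14 + 7*(96*(1/134)) = -14 + 7*(48/67) = -14 + 336/67 = -602/67 ≈ -8.9851)
(333 + R) + 83 = (333 - 602/67) + 83 = 21709/67 + 83 = 27270/67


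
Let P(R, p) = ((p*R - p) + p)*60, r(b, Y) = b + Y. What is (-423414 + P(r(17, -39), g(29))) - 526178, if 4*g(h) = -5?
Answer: -947942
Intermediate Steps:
g(h) = -5/4 (g(h) = (¼)*(-5) = -5/4)
r(b, Y) = Y + b
P(R, p) = 60*R*p (P(R, p) = ((R*p - p) + p)*60 = ((-p + R*p) + p)*60 = (R*p)*60 = 60*R*p)
(-423414 + P(r(17, -39), g(29))) - 526178 = (-423414 + 60*(-39 + 17)*(-5/4)) - 526178 = (-423414 + 60*(-22)*(-5/4)) - 526178 = (-423414 + 1650) - 526178 = -421764 - 526178 = -947942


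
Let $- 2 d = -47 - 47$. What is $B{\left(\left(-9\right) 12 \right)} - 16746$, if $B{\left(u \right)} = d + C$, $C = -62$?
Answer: $-16761$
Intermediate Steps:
$d = 47$ ($d = - \frac{-47 - 47}{2} = \left(- \frac{1}{2}\right) \left(-94\right) = 47$)
$B{\left(u \right)} = -15$ ($B{\left(u \right)} = 47 - 62 = -15$)
$B{\left(\left(-9\right) 12 \right)} - 16746 = -15 - 16746 = -16761$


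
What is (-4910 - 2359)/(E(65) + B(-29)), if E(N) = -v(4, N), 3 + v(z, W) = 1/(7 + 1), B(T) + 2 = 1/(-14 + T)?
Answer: -2500536/293 ≈ -8534.3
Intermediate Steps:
B(T) = -2 + 1/(-14 + T)
v(z, W) = -23/8 (v(z, W) = -3 + 1/(7 + 1) = -3 + 1/8 = -3 + ⅛ = -23/8)
E(N) = 23/8 (E(N) = -1*(-23/8) = 23/8)
(-4910 - 2359)/(E(65) + B(-29)) = (-4910 - 2359)/(23/8 + (29 - 2*(-29))/(-14 - 29)) = -7269/(23/8 + (29 + 58)/(-43)) = -7269/(23/8 - 1/43*87) = -7269/(23/8 - 87/43) = -7269/293/344 = -7269*344/293 = -2500536/293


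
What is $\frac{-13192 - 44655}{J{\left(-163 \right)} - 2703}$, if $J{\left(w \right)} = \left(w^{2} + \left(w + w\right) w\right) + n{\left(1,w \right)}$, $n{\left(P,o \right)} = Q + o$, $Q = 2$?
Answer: $- \frac{57847}{76843} \approx -0.75279$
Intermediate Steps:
$n{\left(P,o \right)} = 2 + o$
$J{\left(w \right)} = 2 + w + 3 w^{2}$ ($J{\left(w \right)} = \left(w^{2} + \left(w + w\right) w\right) + \left(2 + w\right) = \left(w^{2} + 2 w w\right) + \left(2 + w\right) = \left(w^{2} + 2 w^{2}\right) + \left(2 + w\right) = 3 w^{2} + \left(2 + w\right) = 2 + w + 3 w^{2}$)
$\frac{-13192 - 44655}{J{\left(-163 \right)} - 2703} = \frac{-13192 - 44655}{\left(2 - 163 + 3 \left(-163\right)^{2}\right) - 2703} = - \frac{57847}{\left(2 - 163 + 3 \cdot 26569\right) - 2703} = - \frac{57847}{\left(2 - 163 + 79707\right) - 2703} = - \frac{57847}{79546 - 2703} = - \frac{57847}{76843}$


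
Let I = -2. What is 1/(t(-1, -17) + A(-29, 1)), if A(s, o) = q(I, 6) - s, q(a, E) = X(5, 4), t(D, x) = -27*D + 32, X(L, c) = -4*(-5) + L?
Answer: 1/113 ≈ 0.0088496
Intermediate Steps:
X(L, c) = 20 + L
t(D, x) = 32 - 27*D
q(a, E) = 25 (q(a, E) = 20 + 5 = 25)
A(s, o) = 25 - s
1/(t(-1, -17) + A(-29, 1)) = 1/((32 - 27*(-1)) + (25 - 1*(-29))) = 1/((32 + 27) + (25 + 29)) = 1/(59 + 54) = 1/113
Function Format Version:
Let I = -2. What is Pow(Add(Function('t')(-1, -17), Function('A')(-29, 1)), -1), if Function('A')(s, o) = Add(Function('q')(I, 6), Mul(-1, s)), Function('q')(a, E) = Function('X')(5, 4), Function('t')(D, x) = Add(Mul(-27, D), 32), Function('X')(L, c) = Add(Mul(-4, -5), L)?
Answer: Rational(1, 113) ≈ 0.0088496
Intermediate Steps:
Function('X')(L, c) = Add(20, L)
Function('t')(D, x) = Add(32, Mul(-27, D))
Function('q')(a, E) = 25 (Function('q')(a, E) = Add(20, 5) = 25)
Function('A')(s, o) = Add(25, Mul(-1, s))
Pow(Add(Function('t')(-1, -17), Function('A')(-29, 1)), -1) = Pow(Add(Add(32, Mul(-27, -1)), Add(25, Mul(-1, -29))), -1) = Pow(Add(Add(32, 27), Add(25, 29)), -1) = Pow(Add(59, 54), -1) = Pow(113, -1) = Rational(1, 113)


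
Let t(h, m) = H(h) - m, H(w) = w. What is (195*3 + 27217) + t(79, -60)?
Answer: 27941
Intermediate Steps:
t(h, m) = h - m
(195*3 + 27217) + t(79, -60) = (195*3 + 27217) + (79 - 1*(-60)) = (585 + 27217) + (79 + 60) = 27802 + 139 = 27941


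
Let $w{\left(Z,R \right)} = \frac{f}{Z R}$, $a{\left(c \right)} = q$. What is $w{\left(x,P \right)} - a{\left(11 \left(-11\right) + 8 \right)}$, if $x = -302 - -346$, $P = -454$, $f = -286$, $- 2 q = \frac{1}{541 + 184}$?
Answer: $\frac{9879}{658300} \approx 0.015007$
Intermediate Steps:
$q = - \frac{1}{1450}$ ($q = - \frac{1}{2 \left(541 + 184\right)} = - \frac{1}{2 \cdot 725} = \left(- \frac{1}{2}\right) \frac{1}{725} = - \frac{1}{1450} \approx -0.00068966$)
$a{\left(c \right)} = - \frac{1}{1450}$
$x = 44$ ($x = -302 + 346 = 44$)
$w{\left(Z,R \right)} = - \frac{286}{R Z}$ ($w{\left(Z,R \right)} = - \frac{286}{Z R} = - \frac{286}{R Z}$)
$w{\left(x,P \right)} - a{\left(11 \left(-11\right) + 8 \right)} = - \frac{286}{\left(-454\right) 44} - - \frac{1}{1450} = \left(-286\right) \left(- \frac{1}{454}\right) \frac{1}{44} + \frac{1}{1450} = \frac{13}{908} + \frac{1}{1450} = \frac{9879}{658300}$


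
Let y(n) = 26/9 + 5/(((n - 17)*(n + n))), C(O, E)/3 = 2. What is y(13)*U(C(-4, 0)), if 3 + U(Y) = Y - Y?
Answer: -2659/312 ≈ -8.5224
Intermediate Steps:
C(O, E) = 6 (C(O, E) = 3*2 = 6)
U(Y) = -3 (U(Y) = -3 + (Y - Y) = -3 + 0 = -3)
y(n) = 26/9 + 5/(2*n*(-17 + n)) (y(n) = 26*(⅑) + 5/(((-17 + n)*(2*n))) = 26/9 + 5/((2*n*(-17 + n))) = 26/9 + 5*(1/(2*n*(-17 + n))) = 26/9 + 5/(2*n*(-17 + n)))
y(13)*U(C(-4, 0)) = ((1/18)*(45 - 884*13 + 52*13²)/(13*(-17 + 13)))*(-3) = ((1/18)*(1/13)*(45 - 11492 + 52*169)/(-4))*(-3) = ((1/18)*(1/13)*(-¼)*(45 - 11492 + 8788))*(-3) = ((1/18)*(1/13)*(-¼)*(-2659))*(-3) = (2659/936)*(-3) = -2659/312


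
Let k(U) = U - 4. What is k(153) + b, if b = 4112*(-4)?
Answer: -16299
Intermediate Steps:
b = -16448
k(U) = -4 + U
k(153) + b = (-4 + 153) - 16448 = 149 - 16448 = -16299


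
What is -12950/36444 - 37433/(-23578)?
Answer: 132359144/107409579 ≈ 1.2323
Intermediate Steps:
-12950/36444 - 37433/(-23578) = -12950*1/36444 - 37433*(-1/23578) = -6475/18222 + 37433/23578 = 132359144/107409579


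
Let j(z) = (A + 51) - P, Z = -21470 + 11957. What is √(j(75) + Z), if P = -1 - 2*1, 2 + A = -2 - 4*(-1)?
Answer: 3*I*√1051 ≈ 97.257*I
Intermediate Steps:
Z = -9513
A = 0 (A = -2 + (-2 - 4*(-1)) = -2 + (-2 + 4) = -2 + 2 = 0)
P = -3 (P = -1 - 2 = -3)
j(z) = 54 (j(z) = (0 + 51) - 1*(-3) = 51 + 3 = 54)
√(j(75) + Z) = √(54 - 9513) = √(-9459) = 3*I*√1051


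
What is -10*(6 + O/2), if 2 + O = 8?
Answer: -90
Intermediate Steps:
O = 6 (O = -2 + 8 = 6)
-10*(6 + O/2) = -10*(6 + 6/2) = -10*(6 + 6*(½)) = -10*(6 + 3) = -10*9 = -90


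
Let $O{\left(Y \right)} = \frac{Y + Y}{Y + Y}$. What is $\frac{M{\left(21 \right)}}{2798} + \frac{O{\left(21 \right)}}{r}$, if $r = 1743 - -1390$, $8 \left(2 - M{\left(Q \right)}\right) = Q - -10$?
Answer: $- \frac{24611}{70129072} \approx -0.00035094$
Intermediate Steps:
$O{\left(Y \right)} = 1$ ($O{\left(Y \right)} = \frac{2 Y}{2 Y} = 2 Y \frac{1}{2 Y} = 1$)
$M{\left(Q \right)} = \frac{3}{4} - \frac{Q}{8}$ ($M{\left(Q \right)} = 2 - \frac{Q - -10}{8} = 2 - \frac{Q + 10}{8} = 2 - \frac{10 + Q}{8} = 2 - \left(\frac{5}{4} + \frac{Q}{8}\right) = \frac{3}{4} - \frac{Q}{8}$)
$r = 3133$ ($r = 1743 + 1390 = 3133$)
$\frac{M{\left(21 \right)}}{2798} + \frac{O{\left(21 \right)}}{r} = \frac{\frac{3}{4} - \frac{21}{8}}{2798} + 1 \cdot \frac{1}{3133} = \left(\frac{3}{4} - \frac{21}{8}\right) \frac{1}{2798} + 1 \cdot \frac{1}{3133} = \left(- \frac{15}{8}\right) \frac{1}{2798} + \frac{1}{3133} = - \frac{15}{22384} + \frac{1}{3133} = - \frac{24611}{70129072}$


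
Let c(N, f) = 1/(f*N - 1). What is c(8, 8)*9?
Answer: ⅐ ≈ 0.14286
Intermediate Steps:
c(N, f) = 1/(-1 + N*f) (c(N, f) = 1/(N*f - 1) = 1/(-1 + N*f))
c(8, 8)*9 = 9/(-1 + 8*8) = 9/(-1 + 64) = 9/63 = (1/63)*9 = ⅐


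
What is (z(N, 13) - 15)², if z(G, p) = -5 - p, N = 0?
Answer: 1089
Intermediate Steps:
(z(N, 13) - 15)² = ((-5 - 1*13) - 15)² = ((-5 - 13) - 15)² = (-18 - 15)² = (-33)² = 1089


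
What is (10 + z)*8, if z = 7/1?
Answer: 136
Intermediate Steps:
z = 7 (z = 7*1 = 7)
(10 + z)*8 = (10 + 7)*8 = 17*8 = 136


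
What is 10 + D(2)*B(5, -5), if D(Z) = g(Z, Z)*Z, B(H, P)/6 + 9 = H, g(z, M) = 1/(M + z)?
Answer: -2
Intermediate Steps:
B(H, P) = -54 + 6*H
D(Z) = 1/2 (D(Z) = Z/(Z + Z) = Z/((2*Z)) = (1/(2*Z))*Z = 1/2)
10 + D(2)*B(5, -5) = 10 + (-54 + 6*5)/2 = 10 + (-54 + 30)/2 = 10 + (1/2)*(-24) = 10 - 12 = -2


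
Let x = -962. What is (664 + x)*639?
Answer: -190422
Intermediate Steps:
(664 + x)*639 = (664 - 962)*639 = -298*639 = -190422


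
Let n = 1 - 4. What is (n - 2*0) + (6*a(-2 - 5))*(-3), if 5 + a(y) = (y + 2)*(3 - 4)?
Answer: -3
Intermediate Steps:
a(y) = -7 - y (a(y) = -5 + (y + 2)*(3 - 4) = -5 + (2 + y)*(-1) = -5 + (-2 - y) = -7 - y)
n = -3
(n - 2*0) + (6*a(-2 - 5))*(-3) = (-3 - 2*0) + (6*(-7 - (-2 - 5)))*(-3) = (-3 + 0) + (6*(-7 - 1*(-7)))*(-3) = -3 + (6*(-7 + 7))*(-3) = -3 + (6*0)*(-3) = -3 + 0*(-3) = -3 + 0 = -3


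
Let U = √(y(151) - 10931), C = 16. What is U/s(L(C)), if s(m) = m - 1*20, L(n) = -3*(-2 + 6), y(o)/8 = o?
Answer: -I*√9723/32 ≈ -3.0814*I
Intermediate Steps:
y(o) = 8*o
L(n) = -12 (L(n) = -3*4 = -12)
s(m) = -20 + m (s(m) = m - 20 = -20 + m)
U = I*√9723 (U = √(8*151 - 10931) = √(1208 - 10931) = √(-9723) = I*√9723 ≈ 98.605*I)
U/s(L(C)) = (I*√9723)/(-20 - 12) = (I*√9723)/(-32) = (I*√9723)*(-1/32) = -I*√9723/32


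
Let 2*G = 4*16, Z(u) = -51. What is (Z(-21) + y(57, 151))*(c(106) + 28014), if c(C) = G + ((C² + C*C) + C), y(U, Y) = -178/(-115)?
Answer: -287898688/115 ≈ -2.5035e+6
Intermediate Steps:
G = 32 (G = (4*16)/2 = (½)*64 = 32)
y(U, Y) = 178/115 (y(U, Y) = -178*(-1/115) = 178/115)
c(C) = 32 + C + 2*C² (c(C) = 32 + ((C² + C*C) + C) = 32 + ((C² + C²) + C) = 32 + (2*C² + C) = 32 + (C + 2*C²) = 32 + C + 2*C²)
(Z(-21) + y(57, 151))*(c(106) + 28014) = (-51 + 178/115)*((32 + 106 + 2*106²) + 28014) = -5687*((32 + 106 + 2*11236) + 28014)/115 = -5687*((32 + 106 + 22472) + 28014)/115 = -5687*(22610 + 28014)/115 = -5687/115*50624 = -287898688/115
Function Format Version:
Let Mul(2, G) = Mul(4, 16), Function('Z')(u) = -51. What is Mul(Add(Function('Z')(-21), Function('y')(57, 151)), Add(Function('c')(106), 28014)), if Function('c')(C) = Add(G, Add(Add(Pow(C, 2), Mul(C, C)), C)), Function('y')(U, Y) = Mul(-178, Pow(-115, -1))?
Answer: Rational(-287898688, 115) ≈ -2.5035e+6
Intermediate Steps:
G = 32 (G = Mul(Rational(1, 2), Mul(4, 16)) = Mul(Rational(1, 2), 64) = 32)
Function('y')(U, Y) = Rational(178, 115) (Function('y')(U, Y) = Mul(-178, Rational(-1, 115)) = Rational(178, 115))
Function('c')(C) = Add(32, C, Mul(2, Pow(C, 2))) (Function('c')(C) = Add(32, Add(Add(Pow(C, 2), Mul(C, C)), C)) = Add(32, Add(Add(Pow(C, 2), Pow(C, 2)), C)) = Add(32, Add(Mul(2, Pow(C, 2)), C)) = Add(32, Add(C, Mul(2, Pow(C, 2)))) = Add(32, C, Mul(2, Pow(C, 2))))
Mul(Add(Function('Z')(-21), Function('y')(57, 151)), Add(Function('c')(106), 28014)) = Mul(Add(-51, Rational(178, 115)), Add(Add(32, 106, Mul(2, Pow(106, 2))), 28014)) = Mul(Rational(-5687, 115), Add(Add(32, 106, Mul(2, 11236)), 28014)) = Mul(Rational(-5687, 115), Add(Add(32, 106, 22472), 28014)) = Mul(Rational(-5687, 115), Add(22610, 28014)) = Mul(Rational(-5687, 115), 50624) = Rational(-287898688, 115)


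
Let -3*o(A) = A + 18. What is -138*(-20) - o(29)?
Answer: 8327/3 ≈ 2775.7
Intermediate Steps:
o(A) = -6 - A/3 (o(A) = -(A + 18)/3 = -(18 + A)/3 = -6 - A/3)
-138*(-20) - o(29) = -138*(-20) - (-6 - ⅓*29) = 2760 - (-6 - 29/3) = 2760 - 1*(-47/3) = 2760 + 47/3 = 8327/3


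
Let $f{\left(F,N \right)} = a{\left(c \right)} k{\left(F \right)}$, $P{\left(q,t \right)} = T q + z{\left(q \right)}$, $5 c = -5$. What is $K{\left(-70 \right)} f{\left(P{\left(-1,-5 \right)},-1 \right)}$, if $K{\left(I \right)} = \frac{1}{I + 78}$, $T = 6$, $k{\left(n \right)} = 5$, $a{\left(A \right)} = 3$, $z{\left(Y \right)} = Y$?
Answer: $\frac{15}{8} \approx 1.875$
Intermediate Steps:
$c = -1$ ($c = \frac{1}{5} \left(-5\right) = -1$)
$P{\left(q,t \right)} = 7 q$ ($P{\left(q,t \right)} = 6 q + q = 7 q$)
$f{\left(F,N \right)} = 15$ ($f{\left(F,N \right)} = 3 \cdot 5 = 15$)
$K{\left(I \right)} = \frac{1}{78 + I}$
$K{\left(-70 \right)} f{\left(P{\left(-1,-5 \right)},-1 \right)} = \frac{1}{78 - 70} \cdot 15 = \frac{1}{8} \cdot 15 = \frac{15}{8}$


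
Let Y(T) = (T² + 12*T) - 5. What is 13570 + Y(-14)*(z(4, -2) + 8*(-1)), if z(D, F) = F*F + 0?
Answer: 13478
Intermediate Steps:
z(D, F) = F² (z(D, F) = F² + 0 = F²)
Y(T) = -5 + T² + 12*T
13570 + Y(-14)*(z(4, -2) + 8*(-1)) = 13570 + (-5 + (-14)² + 12*(-14))*((-2)² + 8*(-1)) = 13570 + (-5 + 196 - 168)*(4 - 8) = 13570 + 23*(-4) = 13570 - 92 = 13478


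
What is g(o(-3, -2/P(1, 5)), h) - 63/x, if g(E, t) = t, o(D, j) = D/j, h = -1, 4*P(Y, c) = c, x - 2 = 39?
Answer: -104/41 ≈ -2.5366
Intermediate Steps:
x = 41 (x = 2 + 39 = 41)
P(Y, c) = c/4
g(o(-3, -2/P(1, 5)), h) - 63/x = -1 - 63/41 = -104/41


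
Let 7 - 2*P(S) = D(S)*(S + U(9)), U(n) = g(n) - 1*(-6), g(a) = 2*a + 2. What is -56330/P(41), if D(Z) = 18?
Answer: 112660/1199 ≈ 93.962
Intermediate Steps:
g(a) = 2 + 2*a
U(n) = 8 + 2*n (U(n) = (2 + 2*n) - 1*(-6) = (2 + 2*n) + 6 = 8 + 2*n)
P(S) = -461/2 - 9*S (P(S) = 7/2 - 9*(S + (8 + 2*9)) = 7/2 - 9*(S + (8 + 18)) = 7/2 - 9*(S + 26) = 7/2 - 9*(26 + S) = 7/2 - (468 + 18*S)/2 = 7/2 + (-234 - 9*S) = -461/2 - 9*S)
-56330/P(41) = -56330/(-461/2 - 9*41) = -56330/(-461/2 - 369) = -56330/(-1199/2) = -56330*(-2/1199) = 112660/1199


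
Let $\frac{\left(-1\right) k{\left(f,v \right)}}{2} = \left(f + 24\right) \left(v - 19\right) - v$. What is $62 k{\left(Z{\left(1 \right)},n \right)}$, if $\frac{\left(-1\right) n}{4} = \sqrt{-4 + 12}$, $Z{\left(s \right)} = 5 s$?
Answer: $68324 + 27776 \sqrt{2} \approx 1.0761 \cdot 10^{5}$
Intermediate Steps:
$n = - 8 \sqrt{2}$ ($n = - 4 \sqrt{-4 + 12} = - 4 \sqrt{8} = - 4 \cdot 2 \sqrt{2} = - 8 \sqrt{2} \approx -11.314$)
$k{\left(f,v \right)} = 2 v - 2 \left(-19 + v\right) \left(24 + f\right)$ ($k{\left(f,v \right)} = - 2 \left(\left(f + 24\right) \left(v - 19\right) - v\right) = - 2 \left(\left(24 + f\right) \left(-19 + v\right) - v\right) = - 2 \left(\left(-19 + v\right) \left(24 + f\right) - v\right) = - 2 \left(- v + \left(-19 + v\right) \left(24 + f\right)\right) = 2 v - 2 \left(-19 + v\right) \left(24 + f\right)$)
$62 k{\left(Z{\left(1 \right)},n \right)} = 62 \left(912 - 46 \left(- 8 \sqrt{2}\right) + 38 \cdot 5 \cdot 1 - 2 \cdot 5 \cdot 1 \left(- 8 \sqrt{2}\right)\right) = 62 \left(912 + 368 \sqrt{2} + 38 \cdot 5 - 10 \left(- 8 \sqrt{2}\right)\right) = 62 \left(912 + 368 \sqrt{2} + 190 + 80 \sqrt{2}\right) = 62 \left(1102 + 448 \sqrt{2}\right) = 68324 + 27776 \sqrt{2}$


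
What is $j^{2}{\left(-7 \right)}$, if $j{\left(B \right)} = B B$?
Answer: $2401$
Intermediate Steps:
$j{\left(B \right)} = B^{2}$
$j^{2}{\left(-7 \right)} = \left(\left(-7\right)^{2}\right)^{2} = 49^{2} = 2401$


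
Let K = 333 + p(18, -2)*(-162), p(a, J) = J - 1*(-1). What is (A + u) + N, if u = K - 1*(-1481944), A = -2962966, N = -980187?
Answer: -2460714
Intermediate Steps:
p(a, J) = 1 + J (p(a, J) = J + 1 = 1 + J)
K = 495 (K = 333 + (1 - 2)*(-162) = 333 - 1*(-162) = 333 + 162 = 495)
u = 1482439 (u = 495 - 1*(-1481944) = 495 + 1481944 = 1482439)
(A + u) + N = (-2962966 + 1482439) - 980187 = -1480527 - 980187 = -2460714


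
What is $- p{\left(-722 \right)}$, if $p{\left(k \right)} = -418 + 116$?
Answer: $302$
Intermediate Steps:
$p{\left(k \right)} = -302$
$- p{\left(-722 \right)} = \left(-1\right) \left(-302\right) = 302$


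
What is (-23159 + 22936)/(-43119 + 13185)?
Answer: 223/29934 ≈ 0.0074497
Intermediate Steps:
(-23159 + 22936)/(-43119 + 13185) = -223/(-29934) = -223*(-1/29934) = 223/29934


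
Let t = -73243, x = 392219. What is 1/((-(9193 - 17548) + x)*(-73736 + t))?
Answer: -1/58875965946 ≈ -1.6985e-11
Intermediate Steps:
1/((-(9193 - 17548) + x)*(-73736 + t)) = 1/((-(9193 - 17548) + 392219)*(-73736 - 73243)) = 1/((-1*(-8355) + 392219)*(-146979)) = 1/((8355 + 392219)*(-146979)) = 1/(400574*(-146979)) = 1/(-58875965946) = -1/58875965946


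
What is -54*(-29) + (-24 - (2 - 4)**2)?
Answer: 1538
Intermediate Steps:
-54*(-29) + (-24 - (2 - 4)**2) = 1566 + (-24 - 1*(-2)**2) = 1566 + (-24 - 1*4) = 1566 + (-24 - 4) = 1566 - 28 = 1538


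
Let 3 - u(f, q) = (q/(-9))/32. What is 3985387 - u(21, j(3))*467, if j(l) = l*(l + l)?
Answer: 63743309/16 ≈ 3.9840e+6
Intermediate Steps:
j(l) = 2*l² (j(l) = l*(2*l) = 2*l²)
u(f, q) = 3 + q/288 (u(f, q) = 3 - q/(-9)/32 = 3 - q*(-⅑)/32 = 3 - (-q/9)/32 = 3 - (-1)*q/288 = 3 + q/288)
3985387 - u(21, j(3))*467 = 3985387 - (3 + (2*3²)/288)*467 = 3985387 - (3 + (2*9)/288)*467 = 3985387 - (3 + (1/288)*18)*467 = 3985387 - (3 + 1/16)*467 = 3985387 - 49*467/16 = 3985387 - 1*22883/16 = 3985387 - 22883/16 = 63743309/16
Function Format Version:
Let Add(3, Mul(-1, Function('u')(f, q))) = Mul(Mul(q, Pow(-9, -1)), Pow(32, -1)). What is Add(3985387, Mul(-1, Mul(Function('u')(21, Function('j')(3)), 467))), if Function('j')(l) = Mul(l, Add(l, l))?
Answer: Rational(63743309, 16) ≈ 3.9840e+6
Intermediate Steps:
Function('j')(l) = Mul(2, Pow(l, 2)) (Function('j')(l) = Mul(l, Mul(2, l)) = Mul(2, Pow(l, 2)))
Function('u')(f, q) = Add(3, Mul(Rational(1, 288), q)) (Function('u')(f, q) = Add(3, Mul(-1, Mul(Mul(q, Pow(-9, -1)), Pow(32, -1)))) = Add(3, Mul(-1, Mul(Mul(q, Rational(-1, 9)), Rational(1, 32)))) = Add(3, Mul(-1, Mul(Mul(Rational(-1, 9), q), Rational(1, 32)))) = Add(3, Mul(-1, Mul(Rational(-1, 288), q))) = Add(3, Mul(Rational(1, 288), q)))
Add(3985387, Mul(-1, Mul(Function('u')(21, Function('j')(3)), 467))) = Add(3985387, Mul(-1, Mul(Add(3, Mul(Rational(1, 288), Mul(2, Pow(3, 2)))), 467))) = Add(3985387, Mul(-1, Mul(Add(3, Mul(Rational(1, 288), Mul(2, 9))), 467))) = Add(3985387, Mul(-1, Mul(Add(3, Mul(Rational(1, 288), 18)), 467))) = Add(3985387, Mul(-1, Mul(Add(3, Rational(1, 16)), 467))) = Add(3985387, Mul(-1, Mul(Rational(49, 16), 467))) = Add(3985387, Mul(-1, Rational(22883, 16))) = Add(3985387, Rational(-22883, 16)) = Rational(63743309, 16)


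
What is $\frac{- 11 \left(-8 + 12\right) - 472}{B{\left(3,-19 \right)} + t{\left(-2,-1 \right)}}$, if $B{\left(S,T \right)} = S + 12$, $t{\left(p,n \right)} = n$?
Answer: $- \frac{258}{7} \approx -36.857$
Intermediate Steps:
$B{\left(S,T \right)} = 12 + S$
$\frac{- 11 \left(-8 + 12\right) - 472}{B{\left(3,-19 \right)} + t{\left(-2,-1 \right)}} = \frac{- 11 \left(-8 + 12\right) - 472}{\left(12 + 3\right) - 1} = \frac{\left(-11\right) 4 - 472}{15 - 1} = \frac{-44 - 472}{14} = \left(-516\right) \frac{1}{14} = - \frac{258}{7}$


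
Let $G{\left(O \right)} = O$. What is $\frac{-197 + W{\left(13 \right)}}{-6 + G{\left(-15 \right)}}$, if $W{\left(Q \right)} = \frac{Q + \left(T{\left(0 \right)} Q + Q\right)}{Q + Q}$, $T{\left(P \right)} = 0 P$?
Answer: $\frac{28}{3} \approx 9.3333$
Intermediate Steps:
$T{\left(P \right)} = 0$
$W{\left(Q \right)} = 1$ ($W{\left(Q \right)} = \frac{Q + \left(0 Q + Q\right)}{Q + Q} = \frac{Q + \left(0 + Q\right)}{2 Q} = \left(Q + Q\right) \frac{1}{2 Q} = 2 Q \frac{1}{2 Q} = 1$)
$\frac{-197 + W{\left(13 \right)}}{-6 + G{\left(-15 \right)}} = \frac{-197 + 1}{-6 - 15} = - \frac{196}{-21} = \left(-196\right) \left(- \frac{1}{21}\right) = \frac{28}{3}$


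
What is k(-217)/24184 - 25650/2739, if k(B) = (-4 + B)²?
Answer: -162181367/22079992 ≈ -7.3452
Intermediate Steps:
k(-217)/24184 - 25650/2739 = (-4 - 217)²/24184 - 25650/2739 = (-221)²*(1/24184) - 25650*1/2739 = 48841*(1/24184) - 8550/913 = 48841/24184 - 8550/913 = -162181367/22079992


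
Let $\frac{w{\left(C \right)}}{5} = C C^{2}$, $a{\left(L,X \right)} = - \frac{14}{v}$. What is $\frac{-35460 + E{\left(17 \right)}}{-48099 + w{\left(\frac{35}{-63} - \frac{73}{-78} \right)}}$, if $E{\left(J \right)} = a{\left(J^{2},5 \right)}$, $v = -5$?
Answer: $\frac{2271548498544}{3081421723255} \approx 0.73717$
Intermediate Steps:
$a{\left(L,X \right)} = \frac{14}{5}$ ($a{\left(L,X \right)} = - \frac{14}{-5} = \left(-14\right) \left(- \frac{1}{5}\right) = \frac{14}{5}$)
$w{\left(C \right)} = 5 C^{3}$ ($w{\left(C \right)} = 5 C C^{2} = 5 C^{3}$)
$E{\left(J \right)} = \frac{14}{5}$
$\frac{-35460 + E{\left(17 \right)}}{-48099 + w{\left(\frac{35}{-63} - \frac{73}{-78} \right)}} = \frac{-35460 + \frac{14}{5}}{-48099 + 5 \left(\frac{35}{-63} - \frac{73}{-78}\right)^{3}} = - \frac{177286}{5 \left(-48099 + 5 \left(35 \left(- \frac{1}{63}\right) - - \frac{73}{78}\right)^{3}\right)} = - \frac{177286}{5 \left(-48099 + 5 \left(- \frac{5}{9} + \frac{73}{78}\right)^{3}\right)} = - \frac{177286}{5 \left(-48099 + 5 \left(\frac{89}{234}\right)^{3}\right)} = - \frac{177286}{5 \left(-48099 + 5 \cdot \frac{704969}{12812904}\right)} = - \frac{177286}{5 \left(-48099 + \frac{3524845}{12812904}\right)} = - \frac{177286}{5 \left(- \frac{616284344651}{12812904}\right)} = \left(- \frac{177286}{5}\right) \left(- \frac{12812904}{616284344651}\right) = \frac{2271548498544}{3081421723255}$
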